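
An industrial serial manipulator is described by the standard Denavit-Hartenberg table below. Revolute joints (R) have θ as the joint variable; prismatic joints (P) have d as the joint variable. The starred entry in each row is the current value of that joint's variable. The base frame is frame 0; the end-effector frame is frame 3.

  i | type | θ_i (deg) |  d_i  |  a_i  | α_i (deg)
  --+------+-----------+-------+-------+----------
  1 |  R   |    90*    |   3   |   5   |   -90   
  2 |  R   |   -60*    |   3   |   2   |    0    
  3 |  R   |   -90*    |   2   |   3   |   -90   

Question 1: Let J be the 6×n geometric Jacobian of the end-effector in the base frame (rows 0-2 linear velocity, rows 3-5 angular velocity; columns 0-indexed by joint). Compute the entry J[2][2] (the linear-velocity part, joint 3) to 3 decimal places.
2.598

axis z_2 = (-1.0000,0.0000,0.0000); lever o_n−o_2 = (-2.0000,-2.5981,1.5000)
cross product → J_v[:, 2] = (0.0000,1.5000,2.5981)
J_ω[:, 2] = z_2
entry J[2][2] = 2.5981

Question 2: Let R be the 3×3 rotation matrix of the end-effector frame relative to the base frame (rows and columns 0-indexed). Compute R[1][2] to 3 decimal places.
End-effector z-axis (col 2 of R) = (0.0000,0.5000,0.8660)
R[1][2] = 0.5000

0.500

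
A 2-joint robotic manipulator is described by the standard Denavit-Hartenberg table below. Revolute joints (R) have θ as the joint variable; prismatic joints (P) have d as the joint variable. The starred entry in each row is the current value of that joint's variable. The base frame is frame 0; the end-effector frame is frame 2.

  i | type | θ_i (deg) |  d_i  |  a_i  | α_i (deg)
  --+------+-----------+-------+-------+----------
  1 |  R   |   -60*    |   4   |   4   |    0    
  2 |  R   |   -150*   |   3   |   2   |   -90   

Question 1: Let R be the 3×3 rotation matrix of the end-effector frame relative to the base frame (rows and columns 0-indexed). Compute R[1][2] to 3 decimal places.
-0.866

End-effector z-axis (col 2 of R) = (-0.5000,-0.8660,0.0000)
R[1][2] = -0.8660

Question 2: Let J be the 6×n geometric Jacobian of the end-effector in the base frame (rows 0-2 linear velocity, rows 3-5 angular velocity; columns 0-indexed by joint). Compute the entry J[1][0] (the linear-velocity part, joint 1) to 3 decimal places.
axis z_0 = ẑ; lever o_n−o_0 = (0.2679,-2.4641,7.0000)
cross product → J_v[:, 0] = (2.4641,0.2679,-0.0000)
J_ω[:, 0] = z_0
entry J[1][0] = 0.2679

0.268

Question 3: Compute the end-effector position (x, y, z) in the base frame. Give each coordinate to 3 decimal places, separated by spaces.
0.268 -2.464 7.000

after link 1: o_1 = (2.0000, -3.4641, 4.0000)
after link 2: o_2 = (0.2679, -2.4641, 7.0000)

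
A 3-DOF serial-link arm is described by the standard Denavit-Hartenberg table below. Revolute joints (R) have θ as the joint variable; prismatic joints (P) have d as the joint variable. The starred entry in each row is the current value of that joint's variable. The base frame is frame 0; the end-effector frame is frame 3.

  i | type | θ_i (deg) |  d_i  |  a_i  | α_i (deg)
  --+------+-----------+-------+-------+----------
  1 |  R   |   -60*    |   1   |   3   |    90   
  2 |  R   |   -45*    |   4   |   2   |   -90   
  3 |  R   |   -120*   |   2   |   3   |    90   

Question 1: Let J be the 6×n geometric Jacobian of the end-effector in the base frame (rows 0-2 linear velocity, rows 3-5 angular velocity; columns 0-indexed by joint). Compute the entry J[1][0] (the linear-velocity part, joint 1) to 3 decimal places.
-3.330

axis z_0 = ẑ; lever o_n−o_0 = (-3.3302,-7.4280,2.0607)
cross product → J_v[:, 0] = (7.4280,-3.3302,0.0000)
J_ω[:, 0] = z_0
entry J[1][0] = -3.3302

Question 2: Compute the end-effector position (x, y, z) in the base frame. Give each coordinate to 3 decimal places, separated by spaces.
after link 1: o_1 = (1.5000, -2.5981, 1.0000)
after link 2: o_2 = (-1.2570, -5.8228, -0.4142)
after link 3: o_3 = (-3.3302, -7.4280, 2.0607)

-3.330 -7.428 2.061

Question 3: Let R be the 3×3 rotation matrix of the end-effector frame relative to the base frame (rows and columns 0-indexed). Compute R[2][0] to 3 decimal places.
0.354

End-effector x-axis (col 0 of R) = (-0.9268,-0.1268,0.3536)
R[2][0] = 0.3536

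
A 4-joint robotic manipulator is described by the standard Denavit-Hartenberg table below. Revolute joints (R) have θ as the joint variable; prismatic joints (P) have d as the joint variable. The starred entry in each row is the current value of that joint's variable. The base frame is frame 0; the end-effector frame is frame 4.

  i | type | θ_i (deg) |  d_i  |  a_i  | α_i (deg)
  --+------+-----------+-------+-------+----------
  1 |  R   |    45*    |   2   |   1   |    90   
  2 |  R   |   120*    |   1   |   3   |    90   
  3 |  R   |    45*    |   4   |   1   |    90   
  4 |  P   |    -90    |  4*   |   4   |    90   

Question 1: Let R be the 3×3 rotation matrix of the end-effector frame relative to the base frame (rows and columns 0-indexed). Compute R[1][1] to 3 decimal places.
0.250

End-effector y-axis (col 1 of R) = (-0.7500,0.2500,0.6124)
R[1][1] = 0.2500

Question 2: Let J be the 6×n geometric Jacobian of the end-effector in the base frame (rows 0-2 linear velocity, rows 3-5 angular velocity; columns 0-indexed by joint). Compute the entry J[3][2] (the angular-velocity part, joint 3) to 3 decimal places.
0.612

axis z_2 = (0.6124,0.6124,0.5000); lever o_n−o_2 = (-2.7500,0.2500,3.0619)
cross product → J_v[:, 2] = (1.7500,-3.2500,1.8371)
J_ω[:, 2] = z_2
entry J[3][2] = 0.6124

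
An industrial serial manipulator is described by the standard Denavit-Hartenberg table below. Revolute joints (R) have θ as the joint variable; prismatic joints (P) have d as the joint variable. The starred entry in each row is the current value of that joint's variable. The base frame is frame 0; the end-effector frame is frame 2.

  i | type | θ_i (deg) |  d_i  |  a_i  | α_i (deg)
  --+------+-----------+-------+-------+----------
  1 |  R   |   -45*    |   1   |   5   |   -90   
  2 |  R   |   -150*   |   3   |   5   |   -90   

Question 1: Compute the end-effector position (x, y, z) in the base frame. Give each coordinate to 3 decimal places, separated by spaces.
2.595 1.648 3.500

after link 1: o_1 = (3.5355, -3.5355, 1.0000)
after link 2: o_2 = (2.5950, 1.6476, 3.5000)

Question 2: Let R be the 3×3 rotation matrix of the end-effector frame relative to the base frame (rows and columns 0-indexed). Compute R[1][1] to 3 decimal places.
-0.707

End-effector y-axis (col 1 of R) = (-0.7071,-0.7071,-0.0000)
R[1][1] = -0.7071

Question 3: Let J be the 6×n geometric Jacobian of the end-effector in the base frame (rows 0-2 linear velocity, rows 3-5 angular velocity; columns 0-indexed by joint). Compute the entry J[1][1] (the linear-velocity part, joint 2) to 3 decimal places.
axis z_1 = (0.7071,0.7071,0.0000); lever o_n−o_1 = (-0.9405,5.1832,2.5000)
cross product → J_v[:, 1] = (1.7678,-1.7678,4.3301)
J_ω[:, 1] = z_1
entry J[1][1] = -1.7678

-1.768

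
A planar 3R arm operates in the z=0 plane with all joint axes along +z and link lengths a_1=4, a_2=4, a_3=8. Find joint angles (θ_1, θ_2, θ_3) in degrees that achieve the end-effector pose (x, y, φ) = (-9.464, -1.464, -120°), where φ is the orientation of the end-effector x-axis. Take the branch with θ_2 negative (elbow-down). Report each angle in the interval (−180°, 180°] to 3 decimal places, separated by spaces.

wrist centre = target − a_3·(cos φ, sin φ) = (-5.4640, 5.4642)
cos θ_2 = (59.7128−4²−4²)/(2·4·4) = 0.8660; θ_2 = -30.0000° (elbow-down)
β = atan2(5.4642,-5.4640) = 134.9989°; ψ = atan2(-2.0000,7.4641) = -15.0000°
θ_1 = β − ψ = 149.9989°
θ_3 = φ − θ_1 − θ_2 = 120.0011° (wrapped to (-180°,180°])

149.999 -30.000 120.001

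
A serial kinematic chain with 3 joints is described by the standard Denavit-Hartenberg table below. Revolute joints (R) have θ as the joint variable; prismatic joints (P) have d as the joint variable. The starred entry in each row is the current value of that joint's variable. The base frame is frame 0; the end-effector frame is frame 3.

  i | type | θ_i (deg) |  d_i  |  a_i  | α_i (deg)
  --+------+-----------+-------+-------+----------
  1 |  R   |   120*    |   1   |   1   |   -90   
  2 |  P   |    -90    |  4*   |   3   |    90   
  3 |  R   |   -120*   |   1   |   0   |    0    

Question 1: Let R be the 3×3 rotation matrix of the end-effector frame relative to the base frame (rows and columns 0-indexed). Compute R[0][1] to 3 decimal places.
End-effector y-axis (col 1 of R) = (0.4330,0.2500,0.8660)
R[0][1] = 0.4330

0.433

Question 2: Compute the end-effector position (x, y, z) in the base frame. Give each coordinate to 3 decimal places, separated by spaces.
after link 1: o_1 = (-0.5000, 0.8660, 1.0000)
after link 2: o_2 = (-3.9641, -1.1340, 4.0000)
after link 3: o_3 = (-3.4641, -2.0000, 4.0000)

-3.464 -2.000 4.000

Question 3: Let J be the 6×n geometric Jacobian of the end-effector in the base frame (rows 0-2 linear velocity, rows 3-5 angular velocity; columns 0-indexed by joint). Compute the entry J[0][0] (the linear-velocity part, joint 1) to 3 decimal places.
2.000

axis z_0 = ẑ; lever o_n−o_0 = (-3.4641,-2.0000,4.0000)
cross product → J_v[:, 0] = (2.0000,-3.4641,0.0000)
J_ω[:, 0] = z_0
entry J[0][0] = 2.0000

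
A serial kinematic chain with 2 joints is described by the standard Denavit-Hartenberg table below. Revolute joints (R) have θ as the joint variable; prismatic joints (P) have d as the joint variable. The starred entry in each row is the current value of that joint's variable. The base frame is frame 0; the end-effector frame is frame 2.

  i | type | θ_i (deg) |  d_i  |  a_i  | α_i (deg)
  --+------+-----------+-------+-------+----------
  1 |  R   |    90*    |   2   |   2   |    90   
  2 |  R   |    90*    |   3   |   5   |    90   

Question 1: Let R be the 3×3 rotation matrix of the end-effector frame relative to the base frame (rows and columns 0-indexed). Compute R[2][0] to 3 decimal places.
End-effector x-axis (col 0 of R) = (-0.0000,0.0000,1.0000)
R[2][0] = 1.0000

1.000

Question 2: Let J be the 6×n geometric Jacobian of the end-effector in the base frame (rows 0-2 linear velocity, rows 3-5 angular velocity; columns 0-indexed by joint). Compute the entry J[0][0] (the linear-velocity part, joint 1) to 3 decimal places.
-2.000

axis z_0 = ẑ; lever o_n−o_0 = (3.0000,2.0000,7.0000)
cross product → J_v[:, 0] = (-2.0000,3.0000,0.0000)
J_ω[:, 0] = z_0
entry J[0][0] = -2.0000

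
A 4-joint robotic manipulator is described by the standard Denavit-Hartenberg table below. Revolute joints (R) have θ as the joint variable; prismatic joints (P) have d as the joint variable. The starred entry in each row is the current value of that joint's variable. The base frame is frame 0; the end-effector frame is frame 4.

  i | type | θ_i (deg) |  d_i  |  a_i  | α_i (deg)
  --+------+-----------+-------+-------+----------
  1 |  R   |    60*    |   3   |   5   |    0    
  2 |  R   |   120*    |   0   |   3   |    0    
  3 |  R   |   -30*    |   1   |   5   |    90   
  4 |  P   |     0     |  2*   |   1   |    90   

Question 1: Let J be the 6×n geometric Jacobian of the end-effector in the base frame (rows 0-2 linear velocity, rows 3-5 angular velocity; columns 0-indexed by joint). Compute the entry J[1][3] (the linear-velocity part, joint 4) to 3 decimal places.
0.866

prismatic axis z_3 = (0.5000,0.8660,0.0000)
J_v[:, 3] = z_3; J_ω[:, 3] = (0,0,0)
entry J[1][3] = 0.8660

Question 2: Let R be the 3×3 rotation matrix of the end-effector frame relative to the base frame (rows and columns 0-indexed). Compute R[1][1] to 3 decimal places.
0.866

End-effector y-axis (col 1 of R) = (0.5000,0.8660,0.0000)
R[1][1] = 0.8660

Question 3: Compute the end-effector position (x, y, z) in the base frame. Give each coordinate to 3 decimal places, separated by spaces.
after link 1: o_1 = (2.5000, 4.3301, 3.0000)
after link 2: o_2 = (-0.5000, 4.3301, 3.0000)
after link 3: o_3 = (-4.8301, 6.8301, 4.0000)
after link 4: o_4 = (-4.6962, 9.0622, 4.0000)

-4.696 9.062 4.000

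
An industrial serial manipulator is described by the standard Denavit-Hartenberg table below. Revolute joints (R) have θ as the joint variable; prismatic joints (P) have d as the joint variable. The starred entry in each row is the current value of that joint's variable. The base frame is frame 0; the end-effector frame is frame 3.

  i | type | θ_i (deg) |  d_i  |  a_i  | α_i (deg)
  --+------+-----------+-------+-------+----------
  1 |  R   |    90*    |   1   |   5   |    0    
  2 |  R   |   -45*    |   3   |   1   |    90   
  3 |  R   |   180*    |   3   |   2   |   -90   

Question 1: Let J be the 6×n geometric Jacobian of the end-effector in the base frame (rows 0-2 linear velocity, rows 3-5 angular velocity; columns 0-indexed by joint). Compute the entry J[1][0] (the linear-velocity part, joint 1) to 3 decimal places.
axis z_0 = ẑ; lever o_n−o_0 = (1.4142,2.1716,4.0000)
cross product → J_v[:, 0] = (-2.1716,1.4142,0.0000)
J_ω[:, 0] = z_0
entry J[1][0] = 1.4142

1.414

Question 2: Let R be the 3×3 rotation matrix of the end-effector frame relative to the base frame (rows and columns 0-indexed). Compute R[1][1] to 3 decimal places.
End-effector y-axis (col 1 of R) = (-0.7071,0.7071,-0.0000)
R[1][1] = 0.7071

0.707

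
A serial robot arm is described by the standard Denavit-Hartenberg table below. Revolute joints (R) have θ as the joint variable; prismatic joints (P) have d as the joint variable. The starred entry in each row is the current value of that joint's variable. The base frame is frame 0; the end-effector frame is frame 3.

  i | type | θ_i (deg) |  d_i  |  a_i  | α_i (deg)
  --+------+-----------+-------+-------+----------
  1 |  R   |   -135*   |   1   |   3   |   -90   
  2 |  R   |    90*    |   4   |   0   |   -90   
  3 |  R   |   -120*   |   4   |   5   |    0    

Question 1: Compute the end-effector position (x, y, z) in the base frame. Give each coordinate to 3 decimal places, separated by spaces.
6.597 -5.183 3.500

after link 1: o_1 = (-2.1213, -2.1213, 1.0000)
after link 2: o_2 = (0.7071, -4.9497, 1.0000)
after link 3: o_3 = (6.5974, -5.1832, 3.5000)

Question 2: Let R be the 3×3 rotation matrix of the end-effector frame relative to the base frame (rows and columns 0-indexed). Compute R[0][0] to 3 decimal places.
0.612

End-effector x-axis (col 0 of R) = (0.6124,-0.6124,0.5000)
R[0][0] = 0.6124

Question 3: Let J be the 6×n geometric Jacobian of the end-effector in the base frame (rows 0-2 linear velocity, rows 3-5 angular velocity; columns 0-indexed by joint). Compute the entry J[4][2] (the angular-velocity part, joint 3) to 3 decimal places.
0.707

axis z_2 = (0.7071,0.7071,-0.0000); lever o_n−o_2 = (5.8903,-0.2334,2.5000)
cross product → J_v[:, 2] = (1.7678,-1.7678,-4.3301)
J_ω[:, 2] = z_2
entry J[4][2] = 0.7071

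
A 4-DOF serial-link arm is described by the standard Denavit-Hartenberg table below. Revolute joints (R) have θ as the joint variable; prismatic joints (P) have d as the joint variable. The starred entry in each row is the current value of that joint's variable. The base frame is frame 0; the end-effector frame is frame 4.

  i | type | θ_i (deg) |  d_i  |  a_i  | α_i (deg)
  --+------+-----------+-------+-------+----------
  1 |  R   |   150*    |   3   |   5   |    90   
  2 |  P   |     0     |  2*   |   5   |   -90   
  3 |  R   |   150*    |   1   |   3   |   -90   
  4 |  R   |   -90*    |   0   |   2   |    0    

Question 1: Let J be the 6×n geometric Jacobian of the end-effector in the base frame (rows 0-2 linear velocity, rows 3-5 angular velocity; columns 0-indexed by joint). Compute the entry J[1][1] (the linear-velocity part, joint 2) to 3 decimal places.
prismatic axis z_1 = (0.5000,0.8660,0.0000)
J_v[:, 1] = z_1; J_ω[:, 1] = (0,0,0)
entry J[1][1] = 0.8660

0.866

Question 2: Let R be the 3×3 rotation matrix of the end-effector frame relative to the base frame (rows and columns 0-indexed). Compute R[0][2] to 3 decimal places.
0.866

End-effector z-axis (col 2 of R) = (0.8660,0.5000,0.0000)
R[0][2] = 0.8660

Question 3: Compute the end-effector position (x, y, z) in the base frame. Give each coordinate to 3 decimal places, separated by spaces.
-6.160 4.134 6.000

after link 1: o_1 = (-4.3301, 2.5000, 3.0000)
after link 2: o_2 = (-7.6603, 6.7321, 3.0000)
after link 3: o_3 = (-6.1603, 4.1340, 4.0000)
after link 4: o_4 = (-6.1603, 4.1340, 6.0000)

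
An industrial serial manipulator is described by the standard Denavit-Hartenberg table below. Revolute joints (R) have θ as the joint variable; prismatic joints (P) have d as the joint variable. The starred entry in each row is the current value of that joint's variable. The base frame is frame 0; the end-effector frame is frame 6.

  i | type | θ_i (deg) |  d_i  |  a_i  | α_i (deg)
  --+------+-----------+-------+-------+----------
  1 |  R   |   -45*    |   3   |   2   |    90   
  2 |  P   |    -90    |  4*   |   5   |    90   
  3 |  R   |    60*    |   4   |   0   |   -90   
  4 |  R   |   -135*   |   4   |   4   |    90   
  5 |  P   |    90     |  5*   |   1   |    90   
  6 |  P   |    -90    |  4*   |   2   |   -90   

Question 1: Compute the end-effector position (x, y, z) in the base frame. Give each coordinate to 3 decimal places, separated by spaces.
-3.747 4.081 6.219

after link 1: o_1 = (1.4142, -1.4142, 3.0000)
after link 2: o_2 = (-1.4142, -4.2426, -2.0000)
after link 3: o_3 = (-4.2426, -1.4142, -2.0000)
after link 4: o_4 = (-5.9248, 0.9036, 2.8783)
after link 5: o_5 = (-1.6133, 0.2151, 5.5121)
after link 6: o_6 = (-3.7473, 4.0812, 6.2192)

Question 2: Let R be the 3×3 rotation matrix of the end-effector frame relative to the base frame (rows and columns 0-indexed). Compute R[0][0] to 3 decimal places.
-0.933

End-effector x-axis (col 0 of R) = (-0.9330,0.0670,-0.3536)
R[0][0] = -0.9330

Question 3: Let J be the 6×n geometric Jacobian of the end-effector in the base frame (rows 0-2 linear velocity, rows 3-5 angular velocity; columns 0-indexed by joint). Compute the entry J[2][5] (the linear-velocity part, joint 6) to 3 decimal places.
prismatic axis z_5 = (-0.0670,0.9330,0.3536)
J_v[:, 5] = z_5; J_ω[:, 5] = (0,0,0)
entry J[2][5] = 0.3536

0.354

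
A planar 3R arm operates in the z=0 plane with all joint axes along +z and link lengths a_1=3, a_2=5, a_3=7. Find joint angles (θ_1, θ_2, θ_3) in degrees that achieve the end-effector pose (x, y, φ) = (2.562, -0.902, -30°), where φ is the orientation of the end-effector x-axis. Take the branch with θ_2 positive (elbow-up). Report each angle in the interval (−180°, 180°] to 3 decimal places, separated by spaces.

60.004 119.998 149.998

wrist centre = target − a_3·(cos φ, sin φ) = (-3.5002, 2.5980)
cos θ_2 = (19.0008−3²−5²)/(2·3·5) = -0.5000; θ_2 = 119.9981° (elbow-up)
β = atan2(2.5980,-3.5002) = 143.4154°; ψ = atan2(4.3302,0.5001) = 83.4115°
θ_1 = β − ψ = 60.0039°
θ_3 = φ − θ_1 − θ_2 = 149.9980° (wrapped to (-180°,180°])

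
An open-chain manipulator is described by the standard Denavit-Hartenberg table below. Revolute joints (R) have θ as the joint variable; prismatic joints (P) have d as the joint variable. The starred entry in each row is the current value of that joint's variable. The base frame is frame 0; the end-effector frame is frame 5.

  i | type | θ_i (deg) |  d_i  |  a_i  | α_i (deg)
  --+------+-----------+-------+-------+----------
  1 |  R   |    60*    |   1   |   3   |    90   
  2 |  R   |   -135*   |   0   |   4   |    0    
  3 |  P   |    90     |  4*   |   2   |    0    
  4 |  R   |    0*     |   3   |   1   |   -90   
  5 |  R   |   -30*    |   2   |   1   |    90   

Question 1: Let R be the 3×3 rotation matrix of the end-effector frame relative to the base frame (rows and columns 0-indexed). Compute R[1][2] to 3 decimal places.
End-effector z-axis (col 2 of R) = (0.5732,-0.7392,0.3536)
R[1][2] = -0.7392

-0.739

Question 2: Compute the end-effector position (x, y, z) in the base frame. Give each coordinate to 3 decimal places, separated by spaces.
after link 1: o_1 = (1.5000, 2.5981, 1.0000)
after link 2: o_2 = (0.0858, 0.1486, -1.8284)
after link 3: o_3 = (4.2570, -0.6267, -3.2426)
after link 4: o_4 = (7.2086, -1.5143, -3.9497)
after link 5: o_5 = (8.6549, -0.0092, -3.1479)

8.655 -0.009 -3.148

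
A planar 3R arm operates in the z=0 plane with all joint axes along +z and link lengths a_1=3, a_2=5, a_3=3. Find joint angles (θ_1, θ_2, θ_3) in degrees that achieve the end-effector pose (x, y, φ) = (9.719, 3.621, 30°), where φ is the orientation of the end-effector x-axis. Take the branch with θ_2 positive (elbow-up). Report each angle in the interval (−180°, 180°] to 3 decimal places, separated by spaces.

-11.838 45.019 -3.181

wrist centre = target − a_3·(cos φ, sin φ) = (7.1209, 2.1210)
cos θ_2 = (55.2062−3²−5²)/(2·3·5) = 0.7069; θ_2 = 45.0189° (elbow-up)
β = atan2(2.1210,7.1209) = 16.5864°; ψ = atan2(3.5367,6.5344) = 28.4243°
θ_1 = β − ψ = -11.8379°
θ_3 = φ − θ_1 − θ_2 = -3.1810° (wrapped to (-180°,180°])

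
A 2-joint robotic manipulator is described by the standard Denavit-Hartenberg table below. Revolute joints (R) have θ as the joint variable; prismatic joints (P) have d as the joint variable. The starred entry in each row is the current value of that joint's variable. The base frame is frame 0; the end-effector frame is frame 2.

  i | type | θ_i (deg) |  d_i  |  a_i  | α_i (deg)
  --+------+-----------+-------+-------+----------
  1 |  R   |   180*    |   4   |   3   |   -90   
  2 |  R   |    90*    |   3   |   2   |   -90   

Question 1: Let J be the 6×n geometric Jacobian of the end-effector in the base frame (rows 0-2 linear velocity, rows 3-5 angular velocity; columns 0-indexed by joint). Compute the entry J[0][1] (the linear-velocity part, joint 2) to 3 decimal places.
2.000

axis z_1 = (-0.0000,-1.0000,0.0000); lever o_n−o_1 = (-0.0000,-3.0000,-2.0000)
cross product → J_v[:, 1] = (2.0000,-0.0000,-0.0000)
J_ω[:, 1] = z_1
entry J[0][1] = 2.0000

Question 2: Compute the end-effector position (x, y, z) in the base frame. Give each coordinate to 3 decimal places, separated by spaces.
after link 1: o_1 = (-3.0000, 0.0000, 4.0000)
after link 2: o_2 = (-3.0000, -3.0000, 2.0000)

-3.000 -3.000 2.000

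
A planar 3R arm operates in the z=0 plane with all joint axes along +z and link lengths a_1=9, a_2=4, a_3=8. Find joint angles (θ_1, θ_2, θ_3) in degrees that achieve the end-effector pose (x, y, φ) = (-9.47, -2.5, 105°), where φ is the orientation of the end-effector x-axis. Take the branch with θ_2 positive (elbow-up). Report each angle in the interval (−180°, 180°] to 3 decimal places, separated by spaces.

-135.002 30.003 -150.001

wrist centre = target − a_3·(cos φ, sin φ) = (-7.3994, -10.2274)
cos θ_2 = (159.3517−9²−4²)/(2·9·4) = 0.8660; θ_2 = 30.0034° (elbow-up)
β = atan2(-10.2274,-7.3994) = -125.8854°; ψ = atan2(2.0002,12.4640) = 9.1170°
θ_1 = β − ψ = -135.0025°
θ_3 = φ − θ_1 − θ_2 = -150.0010° (wrapped to (-180°,180°])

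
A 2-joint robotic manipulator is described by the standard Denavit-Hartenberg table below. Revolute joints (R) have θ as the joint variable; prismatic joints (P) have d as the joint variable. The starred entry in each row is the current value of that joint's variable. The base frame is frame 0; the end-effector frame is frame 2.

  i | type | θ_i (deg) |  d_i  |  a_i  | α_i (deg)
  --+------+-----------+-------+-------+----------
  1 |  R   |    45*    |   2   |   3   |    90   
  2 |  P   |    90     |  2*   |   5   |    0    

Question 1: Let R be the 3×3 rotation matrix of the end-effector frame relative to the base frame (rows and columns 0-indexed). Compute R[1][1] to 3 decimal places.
-0.707

End-effector y-axis (col 1 of R) = (-0.7071,-0.7071,0.0000)
R[1][1] = -0.7071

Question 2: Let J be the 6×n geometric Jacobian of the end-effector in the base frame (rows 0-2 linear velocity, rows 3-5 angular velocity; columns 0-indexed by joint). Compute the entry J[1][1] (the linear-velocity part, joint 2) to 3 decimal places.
-0.707

prismatic axis z_1 = (0.7071,-0.7071,0.0000)
J_v[:, 1] = z_1; J_ω[:, 1] = (0,0,0)
entry J[1][1] = -0.7071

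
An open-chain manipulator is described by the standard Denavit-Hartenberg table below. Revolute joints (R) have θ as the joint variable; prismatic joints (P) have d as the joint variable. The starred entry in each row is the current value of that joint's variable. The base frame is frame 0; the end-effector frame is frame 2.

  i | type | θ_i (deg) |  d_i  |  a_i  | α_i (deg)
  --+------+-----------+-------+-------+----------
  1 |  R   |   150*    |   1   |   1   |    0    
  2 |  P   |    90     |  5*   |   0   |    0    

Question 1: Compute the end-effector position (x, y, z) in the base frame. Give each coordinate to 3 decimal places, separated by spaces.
after link 1: o_1 = (-0.8660, 0.5000, 1.0000)
after link 2: o_2 = (-0.8660, 0.5000, 6.0000)

-0.866 0.500 6.000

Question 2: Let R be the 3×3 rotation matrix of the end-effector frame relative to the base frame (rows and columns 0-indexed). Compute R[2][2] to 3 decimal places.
End-effector z-axis (col 2 of R) = (0.0000,0.0000,1.0000)
R[2][2] = 1.0000

1.000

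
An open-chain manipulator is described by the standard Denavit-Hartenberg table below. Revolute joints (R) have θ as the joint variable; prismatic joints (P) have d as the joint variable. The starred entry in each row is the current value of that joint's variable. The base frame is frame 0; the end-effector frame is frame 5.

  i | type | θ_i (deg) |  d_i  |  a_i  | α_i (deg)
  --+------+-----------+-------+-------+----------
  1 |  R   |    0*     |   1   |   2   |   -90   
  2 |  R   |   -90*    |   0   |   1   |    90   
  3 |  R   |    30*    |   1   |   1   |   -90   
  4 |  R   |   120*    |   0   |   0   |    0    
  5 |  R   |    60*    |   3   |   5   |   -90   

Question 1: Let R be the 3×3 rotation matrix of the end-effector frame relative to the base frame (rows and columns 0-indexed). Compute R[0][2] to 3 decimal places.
-1.000

End-effector z-axis (col 2 of R) = (-1.0000,-0.0000,-0.0000)
R[0][2] = -1.0000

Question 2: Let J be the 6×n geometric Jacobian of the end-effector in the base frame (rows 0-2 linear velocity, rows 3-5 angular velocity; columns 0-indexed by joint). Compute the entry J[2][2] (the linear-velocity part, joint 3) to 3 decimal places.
axis z_2 = (-1.0000,0.0000,0.0000); lever o_n−o_2 = (-1.0000,0.5981,-4.9641)
cross product → J_v[:, 2] = (-0.0000,-4.9641,-0.5981)
J_ω[:, 2] = z_2
entry J[2][2] = -0.5981

-0.598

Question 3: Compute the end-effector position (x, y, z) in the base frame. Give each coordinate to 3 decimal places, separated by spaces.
1.000 0.598 -2.964

after link 1: o_1 = (2.0000, 0.0000, 1.0000)
after link 2: o_2 = (2.0000, -0.0000, 2.0000)
after link 3: o_3 = (1.0000, 0.5000, 2.8660)
after link 4: o_4 = (1.0000, 0.5000, 2.8660)
after link 5: o_5 = (1.0000, 0.5981, -2.9641)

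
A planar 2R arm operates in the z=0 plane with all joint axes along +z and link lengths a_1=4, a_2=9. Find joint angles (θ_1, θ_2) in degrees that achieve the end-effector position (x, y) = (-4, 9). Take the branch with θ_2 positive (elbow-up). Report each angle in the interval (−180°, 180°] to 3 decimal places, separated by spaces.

47.925 90.000

cos θ_2 = (97.0000−4²−9²)/(2·4·9) = 0.0000; θ_2 = 90.0000° (elbow-up)
β = atan2(9.0000,-4.0000) = 113.9625°; ψ = atan2(9.0000,4.0000) = 66.0375°
θ_1 = β − ψ = 47.9250°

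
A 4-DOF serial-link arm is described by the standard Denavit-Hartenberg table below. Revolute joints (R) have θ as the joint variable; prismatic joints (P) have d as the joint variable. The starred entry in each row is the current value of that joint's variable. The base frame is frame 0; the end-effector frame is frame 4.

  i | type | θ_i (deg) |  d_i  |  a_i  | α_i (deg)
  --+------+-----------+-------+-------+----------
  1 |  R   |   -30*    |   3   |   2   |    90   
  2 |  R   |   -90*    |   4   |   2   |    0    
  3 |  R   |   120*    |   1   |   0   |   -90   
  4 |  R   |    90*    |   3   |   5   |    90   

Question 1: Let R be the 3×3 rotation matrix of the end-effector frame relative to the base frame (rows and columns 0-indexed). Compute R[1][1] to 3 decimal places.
0.250

End-effector y-axis (col 1 of R) = (-0.4330,0.2500,0.8660)
R[1][1] = 0.2500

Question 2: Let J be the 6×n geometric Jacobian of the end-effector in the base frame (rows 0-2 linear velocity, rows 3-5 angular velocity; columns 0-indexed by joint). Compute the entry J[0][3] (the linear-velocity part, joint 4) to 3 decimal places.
axis z_3 = (-0.4330,0.2500,0.8660); lever o_n−o_3 = (1.2010,5.0801,2.5981)
cross product → J_v[:, 3] = (-3.7500,2.1651,-2.5000)
J_ω[:, 3] = z_3
entry J[0][3] = -3.7500

-3.750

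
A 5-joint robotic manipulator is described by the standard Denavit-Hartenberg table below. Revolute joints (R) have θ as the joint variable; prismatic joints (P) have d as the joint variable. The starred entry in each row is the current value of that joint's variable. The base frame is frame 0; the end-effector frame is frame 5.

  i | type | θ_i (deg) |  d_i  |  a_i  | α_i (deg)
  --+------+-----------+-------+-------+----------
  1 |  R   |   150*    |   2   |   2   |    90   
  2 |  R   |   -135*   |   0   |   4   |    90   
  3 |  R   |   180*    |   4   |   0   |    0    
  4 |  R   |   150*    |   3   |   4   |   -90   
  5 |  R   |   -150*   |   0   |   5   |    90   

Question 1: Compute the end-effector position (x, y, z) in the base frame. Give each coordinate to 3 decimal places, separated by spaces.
6.442 -3.529 6.091

after link 1: o_1 = (-1.7321, 1.0000, 2.0000)
after link 2: o_2 = (0.7174, -0.4142, -0.8284)
after link 3: o_3 = (3.1669, -1.8284, 2.0000)
after link 4: o_4 = (6.1254, -5.8459, 1.6718)
after link 5: o_5 = (6.4424, -3.5289, 6.0912)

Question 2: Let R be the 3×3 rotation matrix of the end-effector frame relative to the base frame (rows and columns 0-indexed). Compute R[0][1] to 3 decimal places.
0.739

End-effector y-axis (col 1 of R) = (0.7392,0.5732,-0.3536)
R[0][1] = 0.7392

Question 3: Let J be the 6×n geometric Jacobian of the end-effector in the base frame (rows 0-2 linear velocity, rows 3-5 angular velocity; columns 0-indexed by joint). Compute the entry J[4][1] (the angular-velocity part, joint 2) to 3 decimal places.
axis z_1 = (0.5000,0.8660,0.0000); lever o_n−o_1 = (8.1745,-4.5289,4.0912)
cross product → J_v[:, 1] = (3.5431,-2.0456,-9.3438)
J_ω[:, 1] = z_1
entry J[4][1] = 0.8660

0.866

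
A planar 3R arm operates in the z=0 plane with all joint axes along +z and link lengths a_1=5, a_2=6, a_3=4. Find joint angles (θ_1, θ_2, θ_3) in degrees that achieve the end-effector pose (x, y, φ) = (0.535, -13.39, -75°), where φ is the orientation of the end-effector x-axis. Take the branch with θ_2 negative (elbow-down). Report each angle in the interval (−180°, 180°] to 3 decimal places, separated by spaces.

-60.002 -59.999 45.001

wrist centre = target − a_3·(cos φ, sin φ) = (-0.5003, -9.5263)
cos θ_2 = (91.0006−5²−6²)/(2·5·6) = 0.5000; θ_2 = -59.9993° (elbow-down)
β = atan2(-9.5263,-0.5003) = -93.0061°; ψ = atan2(-5.1961,8.0001) = -33.0041°
θ_1 = β − ψ = -60.0020°
θ_3 = φ − θ_1 − θ_2 = 45.0014° (wrapped to (-180°,180°])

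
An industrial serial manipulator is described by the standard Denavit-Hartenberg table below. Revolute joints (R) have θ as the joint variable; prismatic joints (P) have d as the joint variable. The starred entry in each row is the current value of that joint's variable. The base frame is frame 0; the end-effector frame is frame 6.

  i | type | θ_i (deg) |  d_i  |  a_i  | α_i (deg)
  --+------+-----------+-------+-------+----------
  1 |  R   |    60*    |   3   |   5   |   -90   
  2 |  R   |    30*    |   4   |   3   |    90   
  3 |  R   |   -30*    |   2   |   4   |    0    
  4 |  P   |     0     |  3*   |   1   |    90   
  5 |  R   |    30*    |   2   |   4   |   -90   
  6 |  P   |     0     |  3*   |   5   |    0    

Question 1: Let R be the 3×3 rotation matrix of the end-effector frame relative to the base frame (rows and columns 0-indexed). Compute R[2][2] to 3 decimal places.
End-effector z-axis (col 2 of R) = (-0.1875,0.1752,0.9665)
R[2][2] = 0.9665

0.967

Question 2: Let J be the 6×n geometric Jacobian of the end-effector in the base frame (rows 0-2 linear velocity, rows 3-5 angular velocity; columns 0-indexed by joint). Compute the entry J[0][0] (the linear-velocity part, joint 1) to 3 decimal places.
-16.715

axis z_0 = ẑ; lever o_n−o_0 = (13.5523,16.7150,7.5867)
cross product → J_v[:, 0] = (-16.7150,13.5523,0.0000)
J_ω[:, 0] = z_0
entry J[0][0] = -16.7150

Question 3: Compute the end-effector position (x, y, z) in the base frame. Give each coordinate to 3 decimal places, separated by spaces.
after link 1: o_1 = (2.5000, 4.3301, 3.0000)
after link 2: o_2 = (0.3349, 8.5801, 1.5000)
after link 3: o_3 = (4.0670, 11.0442, 1.5000)
after link 4: o_4 = (5.6250, 12.7428, 3.6651)
after link 5: o_5 = (9.9910, 13.3768, 4.3971)
after link 6: o_6 = (13.5523, 16.7150, 7.5867)

13.552 16.715 7.587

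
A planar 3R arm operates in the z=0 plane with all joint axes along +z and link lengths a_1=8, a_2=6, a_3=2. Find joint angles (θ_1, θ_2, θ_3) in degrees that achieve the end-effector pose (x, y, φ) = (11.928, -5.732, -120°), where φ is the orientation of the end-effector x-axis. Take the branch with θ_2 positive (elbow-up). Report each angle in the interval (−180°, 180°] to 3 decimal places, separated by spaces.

wrist centre = target − a_3·(cos φ, sin φ) = (12.9280, -3.9999)
cos θ_2 = (183.1328−8²−6²)/(2·8·6) = 0.8660; θ_2 = 30.0068° (elbow-up)
β = atan2(-3.9999,12.9280) = -17.1922°; ψ = atan2(3.0006,13.1958) = 12.8107°
θ_1 = β − ψ = -30.0029°
θ_3 = φ − θ_1 − θ_2 = -120.0038° (wrapped to (-180°,180°])

-30.003 30.007 -120.004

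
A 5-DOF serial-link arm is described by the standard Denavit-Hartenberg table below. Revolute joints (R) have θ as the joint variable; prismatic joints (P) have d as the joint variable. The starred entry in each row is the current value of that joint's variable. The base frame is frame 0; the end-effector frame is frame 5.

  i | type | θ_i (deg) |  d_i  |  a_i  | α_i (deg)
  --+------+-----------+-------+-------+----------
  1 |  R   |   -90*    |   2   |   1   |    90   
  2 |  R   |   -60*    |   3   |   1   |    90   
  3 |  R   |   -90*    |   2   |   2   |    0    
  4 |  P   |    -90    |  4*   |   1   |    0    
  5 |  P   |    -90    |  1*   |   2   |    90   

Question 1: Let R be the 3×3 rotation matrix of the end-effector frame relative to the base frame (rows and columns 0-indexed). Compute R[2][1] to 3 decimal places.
End-effector y-axis (col 1 of R) = (-0.0000,0.8660,-0.5000)
R[2][1] = -0.5000

-0.500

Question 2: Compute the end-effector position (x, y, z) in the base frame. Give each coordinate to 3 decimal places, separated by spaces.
-3.000 5.062 -1.500

after link 1: o_1 = (0.0000, -1.0000, 2.0000)
after link 2: o_2 = (-3.0000, -1.5000, 1.1340)
after link 3: o_3 = (-1.0000, 0.2321, 0.1340)
after link 4: o_4 = (-1.0000, 4.1962, -1.0000)
after link 5: o_5 = (-3.0000, 5.0622, -1.5000)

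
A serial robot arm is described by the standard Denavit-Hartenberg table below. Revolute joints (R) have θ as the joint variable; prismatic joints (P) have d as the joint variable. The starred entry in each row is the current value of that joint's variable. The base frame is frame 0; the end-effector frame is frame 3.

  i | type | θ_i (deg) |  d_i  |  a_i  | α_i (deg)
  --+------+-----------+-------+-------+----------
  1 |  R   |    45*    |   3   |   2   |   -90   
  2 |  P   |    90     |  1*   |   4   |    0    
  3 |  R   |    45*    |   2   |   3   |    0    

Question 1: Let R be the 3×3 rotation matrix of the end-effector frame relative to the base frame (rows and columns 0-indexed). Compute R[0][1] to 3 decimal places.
End-effector y-axis (col 1 of R) = (-0.5000,-0.5000,0.7071)
R[0][1] = -0.5000

-0.500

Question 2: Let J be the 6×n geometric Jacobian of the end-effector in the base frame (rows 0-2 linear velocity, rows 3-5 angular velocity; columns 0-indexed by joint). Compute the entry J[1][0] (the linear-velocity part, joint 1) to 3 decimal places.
axis z_0 = ẑ; lever o_n−o_0 = (-2.2071,2.0355,-3.1213)
cross product → J_v[:, 0] = (-2.0355,-2.2071,0.0000)
J_ω[:, 0] = z_0
entry J[1][0] = -2.2071

-2.207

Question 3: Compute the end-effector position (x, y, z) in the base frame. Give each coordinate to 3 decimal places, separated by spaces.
-2.207 2.036 -3.121

after link 1: o_1 = (1.4142, 1.4142, 3.0000)
after link 2: o_2 = (0.7071, 2.1213, -1.0000)
after link 3: o_3 = (-2.2071, 2.0355, -3.1213)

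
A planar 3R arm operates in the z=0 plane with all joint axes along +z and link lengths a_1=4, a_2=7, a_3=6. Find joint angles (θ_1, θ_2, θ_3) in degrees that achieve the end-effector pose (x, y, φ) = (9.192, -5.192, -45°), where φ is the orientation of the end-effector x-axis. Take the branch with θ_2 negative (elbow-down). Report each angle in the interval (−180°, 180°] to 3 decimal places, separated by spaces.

90.011 -135.007 -0.004

wrist centre = target − a_3·(cos φ, sin φ) = (4.9494, -0.9494)
cos θ_2 = (25.3974−4²−7²)/(2·4·7) = -0.7072; θ_2 = -135.0066° (elbow-down)
β = atan2(-0.9494,4.9494) = -10.8583°; ψ = atan2(-4.9492,-0.9503) = -100.8694°
θ_1 = β − ψ = 90.0111°
θ_3 = φ − θ_1 − θ_2 = -0.0045° (wrapped to (-180°,180°])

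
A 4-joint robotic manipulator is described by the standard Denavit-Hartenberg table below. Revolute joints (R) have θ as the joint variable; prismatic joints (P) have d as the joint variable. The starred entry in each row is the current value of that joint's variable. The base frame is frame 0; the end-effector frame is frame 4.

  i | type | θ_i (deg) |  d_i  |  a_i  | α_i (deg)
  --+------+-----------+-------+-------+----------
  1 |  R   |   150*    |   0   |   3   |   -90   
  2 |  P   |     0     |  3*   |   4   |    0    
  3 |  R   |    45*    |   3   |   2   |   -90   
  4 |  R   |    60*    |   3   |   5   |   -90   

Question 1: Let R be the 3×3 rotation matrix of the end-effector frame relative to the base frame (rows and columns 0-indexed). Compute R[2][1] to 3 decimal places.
0.707

End-effector y-axis (col 1 of R) = (-0.6124,0.3536,0.7071)
R[2][1] = 0.7071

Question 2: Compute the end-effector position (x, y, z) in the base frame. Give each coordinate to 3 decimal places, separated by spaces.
-7.816 2.584 -5.303

after link 1: o_1 = (-2.5981, 1.5000, 0.0000)
after link 2: o_2 = (-7.5622, 0.9019, 0.0000)
after link 3: o_3 = (-10.2869, -0.9890, -1.4142)
after link 4: o_4 = (-7.8157, 2.5842, -5.3033)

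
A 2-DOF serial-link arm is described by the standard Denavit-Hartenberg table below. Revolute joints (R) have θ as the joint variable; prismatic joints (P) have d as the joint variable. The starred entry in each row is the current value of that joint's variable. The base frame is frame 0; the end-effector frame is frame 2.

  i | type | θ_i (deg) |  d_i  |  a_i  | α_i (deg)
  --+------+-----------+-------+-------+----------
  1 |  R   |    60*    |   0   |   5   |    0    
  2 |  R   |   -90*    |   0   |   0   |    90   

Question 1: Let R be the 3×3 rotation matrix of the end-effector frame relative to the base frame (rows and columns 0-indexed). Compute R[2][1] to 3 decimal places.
1.000

End-effector y-axis (col 1 of R) = (0.0000,0.0000,1.0000)
R[2][1] = 1.0000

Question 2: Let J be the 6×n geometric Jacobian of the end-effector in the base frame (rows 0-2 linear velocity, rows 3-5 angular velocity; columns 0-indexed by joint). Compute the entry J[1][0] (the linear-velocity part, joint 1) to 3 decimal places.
axis z_0 = ẑ; lever o_n−o_0 = (2.5000,4.3301,0.0000)
cross product → J_v[:, 0] = (-4.3301,2.5000,0.0000)
J_ω[:, 0] = z_0
entry J[1][0] = 2.5000

2.500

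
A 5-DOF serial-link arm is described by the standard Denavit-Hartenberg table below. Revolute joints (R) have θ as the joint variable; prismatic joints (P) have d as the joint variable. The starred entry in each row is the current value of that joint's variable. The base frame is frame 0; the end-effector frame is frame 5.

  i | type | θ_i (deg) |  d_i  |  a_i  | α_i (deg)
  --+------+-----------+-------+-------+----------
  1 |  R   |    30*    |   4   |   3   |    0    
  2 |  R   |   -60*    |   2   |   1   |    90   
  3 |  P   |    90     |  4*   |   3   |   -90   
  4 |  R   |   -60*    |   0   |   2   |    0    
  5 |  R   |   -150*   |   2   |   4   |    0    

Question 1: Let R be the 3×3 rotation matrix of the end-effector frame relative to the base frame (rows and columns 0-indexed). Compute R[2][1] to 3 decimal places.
End-effector y-axis (col 1 of R) = (-0.4330,-0.7500,-0.5000)
R[2][1] = -0.5000

-0.500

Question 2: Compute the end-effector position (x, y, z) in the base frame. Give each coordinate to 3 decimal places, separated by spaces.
-0.134 -1.232 6.536

after link 1: o_1 = (2.5981, 1.5000, 4.0000)
after link 2: o_2 = (3.4641, 1.0000, 6.0000)
after link 3: o_3 = (1.4641, -2.4641, 9.0000)
after link 4: o_4 = (0.5981, -3.9641, 10.0000)
after link 5: o_5 = (-0.1340, -1.2321, 6.5359)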